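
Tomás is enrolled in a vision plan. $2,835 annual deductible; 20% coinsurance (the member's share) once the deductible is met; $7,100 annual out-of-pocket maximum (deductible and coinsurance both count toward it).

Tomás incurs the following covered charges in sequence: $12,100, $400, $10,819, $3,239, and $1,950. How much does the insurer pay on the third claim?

Claim 1 — $12,100: deductible takes $2,835, $9,265 remains; 20% of $9,265 = $1,853. Member pays $4,688; OOP now $4,688. Insurer: $12,100 − $4,688 = $7,412.
Claim 2 — $400: 20% coinsurance on $400 = $80. Member pays $80; OOP now $4,768. Plan pays $400 − $80 = $320.
Claim 3 — $10,819: deductible already satisfied, so member's share is 20% × $10,819 = $2,163.80. Cost to member: $2,163.80. OOP to date $6,931.80. Plan pays $10,819 − $2,163.80 = $8,655.20.

$8,655.20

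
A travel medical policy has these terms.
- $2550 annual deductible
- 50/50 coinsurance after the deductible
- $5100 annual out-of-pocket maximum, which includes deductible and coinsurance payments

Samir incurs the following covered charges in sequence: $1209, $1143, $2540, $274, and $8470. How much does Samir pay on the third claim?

Claim 1 ($1209): all of it applies to the deductible. Traveler pays $1209; OOP now $1209.
Claim 2 ($1143): all of it applies to the deductible. Traveler owes $1143 (running OOP $2352).
Claim 3 ($2540): $198 finishes the deductible; $2342 goes to coinsurance; 50% of $2342 = $1171. Traveler owes $1369 (running OOP $3721).

$1369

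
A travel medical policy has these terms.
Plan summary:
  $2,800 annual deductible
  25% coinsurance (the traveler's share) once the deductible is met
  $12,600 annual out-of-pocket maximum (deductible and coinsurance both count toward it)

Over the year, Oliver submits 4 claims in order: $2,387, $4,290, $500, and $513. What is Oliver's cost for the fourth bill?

Claim 1 — $2,387: fully absorbed by the deductible. Cost to traveler: $2,387. OOP to date $2,387.
Claim 2 — $4,290: deductible takes $413, $3,877 remains; coinsurance $3,877 × 25% = $969.25. Cost to traveler: $1,382.25. OOP to date $3,769.25.
Claim 3 — $500: deductible already satisfied, so traveler's share is 25% × $500 = $125. Traveler pays $125; OOP now $3,894.25.
Claim 4 — $513: deductible met; 25% of $513 = $128.25. Cost to traveler: $128.25. OOP to date $4,022.50.

$128.25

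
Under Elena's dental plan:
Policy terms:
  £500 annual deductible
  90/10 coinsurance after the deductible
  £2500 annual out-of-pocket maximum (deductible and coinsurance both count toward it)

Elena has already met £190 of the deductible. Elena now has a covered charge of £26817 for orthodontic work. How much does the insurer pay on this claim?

£24507

£190 of the £500 deductible is already met, leaving £310.
After the £310 deductible portion, £26817 − £310 = £26507 is subject to coinsurance.
Patient's 10% share of £26507 is £2650.70.
Patient responsibility before any cap: £310 + £2650.70 = £2960.70.
That would bring total out-of-pocket to £3150.70, past the £2500 cap. The patient is capped at £2500 − £190 = £2310 on this claim.
The insurer covers the remainder: £26817 − £2310 = £24507.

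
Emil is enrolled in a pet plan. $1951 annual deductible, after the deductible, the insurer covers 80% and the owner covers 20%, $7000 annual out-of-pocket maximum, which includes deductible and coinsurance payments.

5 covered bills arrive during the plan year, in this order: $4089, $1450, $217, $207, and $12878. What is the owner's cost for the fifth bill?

$2575.60

Claim 1 — $4089: deductible takes $1951, $2138 remains; coinsurance $2138 × 20% = $427.60. Owner pays $2378.60; OOP now $2378.60.
Claim 2 — $1450: deductible already satisfied, so owner's share is 20% × $1450 = $290. Cost to owner: $290. OOP to date $2668.60.
Claim 3 — $217: deductible already satisfied, so owner's share is 20% × $217 = $43.40. Cost to owner: $43.40. OOP to date $2712.
Claim 4 — $207: 20% coinsurance on $207 = $41.40. Owner owes $41.40 (running OOP $2753.40).
Claim 5 — $12878: deductible already satisfied, so owner's share is 20% × $12878 = $2575.60. Owner pays $2575.60; OOP now $5329.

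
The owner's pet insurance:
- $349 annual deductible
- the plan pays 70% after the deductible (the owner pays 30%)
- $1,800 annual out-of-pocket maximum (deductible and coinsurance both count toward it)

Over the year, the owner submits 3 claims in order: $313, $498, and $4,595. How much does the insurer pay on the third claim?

Claim 1 ($313): fully absorbed by the deductible. Cost to owner: $313. OOP to date $313. Insurer: $313 − $313 = $0.
Claim 2 ($498): deductible takes $36, $462 remains; coinsurance $462 × 30% = $138.60. Cost to owner: $174.60. OOP to date $487.60. Insurer: $498 − $174.60 = $323.40.
Claim 3 ($4,595): deductible already satisfied, so owner's share is 30% × $4,595 = $1,378.50. That would push OOP to $1,866.10, over the $1,800 cap, so owner pays $1,800 − $487.60 = $1,312.40. Insurer: $4,595 − $1,312.40 = $3,282.60.

$3,282.60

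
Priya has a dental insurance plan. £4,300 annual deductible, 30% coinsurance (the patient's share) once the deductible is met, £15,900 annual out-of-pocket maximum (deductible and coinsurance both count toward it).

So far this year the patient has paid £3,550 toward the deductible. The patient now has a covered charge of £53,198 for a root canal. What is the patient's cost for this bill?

Deductible still to meet: £4,300 − £3,550 = £750.
That leaves £53,198 − £750 = £52,448 for coinsurance.
Coinsurance: £52,448 × 30% = £15,734.40.
That puts the patient's cost at £750 + £15,734.40 = £16,484.40 before any cap.
Adding £16,484.40 to the £3,550 already spent would give £20,034.40, which exceeds the £15,900 cap; the patient pays just £15,900 − £3,550 = £12,350.

£12,350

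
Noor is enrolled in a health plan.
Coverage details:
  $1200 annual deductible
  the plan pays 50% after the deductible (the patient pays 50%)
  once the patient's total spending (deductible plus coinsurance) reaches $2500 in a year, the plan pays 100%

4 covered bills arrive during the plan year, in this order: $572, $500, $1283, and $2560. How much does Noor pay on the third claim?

$705.50

Claim 1 ($572): fully absorbed by the deductible. Patient pays $572; OOP now $572.
Claim 2 ($500): entire amount goes to the deductible. Patient owes $500 (running OOP $1072).
Claim 3 ($1283): $128 finishes the deductible; $1155 goes to coinsurance; 50% of $1155 = $577.50. Cost to patient: $705.50. OOP to date $1777.50.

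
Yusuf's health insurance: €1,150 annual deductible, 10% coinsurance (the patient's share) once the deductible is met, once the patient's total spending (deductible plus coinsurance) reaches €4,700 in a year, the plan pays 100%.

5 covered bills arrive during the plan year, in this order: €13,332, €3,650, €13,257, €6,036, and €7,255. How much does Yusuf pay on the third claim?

€1,325.70

Claim 1 (€13,332): €1,150 to deductible, leaving €12,182; coinsurance €12,182 × 10% = €1,218.20. Patient pays €2,368.20; OOP now €2,368.20.
Claim 2 (€3,650): deductible met; 10% of €3,650 = €365. Cost to patient: €365. OOP to date €2,733.20.
Claim 3 (€13,257): deductible already satisfied, so patient's share is 10% × €13,257 = €1,325.70. Patient pays €1,325.70; OOP now €4,058.90.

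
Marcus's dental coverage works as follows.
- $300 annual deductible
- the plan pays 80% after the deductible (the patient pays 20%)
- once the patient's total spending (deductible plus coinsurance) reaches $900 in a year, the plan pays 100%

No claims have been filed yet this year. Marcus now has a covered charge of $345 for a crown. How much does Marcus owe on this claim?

$309

Deductible not yet touched, so the first $300 of the bill goes to the deductible.
After the $300 deductible portion, $345 − $300 = $45 is subject to coinsurance.
Patient's 20% share of $45 is $9.
So the patient owes $300 + $9 = $309 before any cap.
Year-to-date out-of-pocket becomes $0 + $309 = $309, still under the $900 maximum, so no cap applies.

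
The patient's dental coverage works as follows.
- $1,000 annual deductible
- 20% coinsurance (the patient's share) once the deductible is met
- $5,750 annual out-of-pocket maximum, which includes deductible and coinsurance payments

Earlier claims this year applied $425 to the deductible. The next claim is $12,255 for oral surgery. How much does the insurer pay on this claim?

$425 of the $1,000 deductible is already met, leaving $575.
After the $575 deductible portion, $12,255 − $575 = $11,680 is subject to coinsurance.
20% of $11,680 = $2,336 falls to the patient.
That puts the patient's cost at $575 + $2,336 = $2,911 before any cap.
Total out-of-pocket so far would be $425 + $2,911 = $3,336, below the $5,750 cap — no reduction.
The insurer covers the remainder: $12,255 − $2,911 = $9,344.

$9,344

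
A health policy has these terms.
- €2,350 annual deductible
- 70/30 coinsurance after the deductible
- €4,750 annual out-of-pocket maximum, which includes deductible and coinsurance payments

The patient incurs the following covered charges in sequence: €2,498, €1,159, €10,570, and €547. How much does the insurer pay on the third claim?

Bill 1, €2,498: deductible takes €2,350, €148 remains; patient's 30% is €44.40. Patient pays €2,394.40; OOP now €2,394.40. Insurer: €2,498 − €2,394.40 = €103.60.
Bill 2, €1,159: deductible met; 30% of €1,159 = €347.70. Patient owes €347.70 (running OOP €2,742.10). Plan pays €1,159 − €347.70 = €811.30.
Bill 3, €10,570: deductible already satisfied, so patient's share is 30% × €10,570 = €3,171. OOP would hit €5,913.10 > €4,750, so the cap limits the patient to €4,750 − €2,742.10 = €2,007.90. Plan pays €10,570 − €2,007.90 = €8,562.10.

€8,562.10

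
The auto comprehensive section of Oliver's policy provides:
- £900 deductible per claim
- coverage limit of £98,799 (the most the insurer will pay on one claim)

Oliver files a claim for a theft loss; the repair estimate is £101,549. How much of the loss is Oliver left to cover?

£2,750

Less the £900 deductible: £101,549 − £900 = £100,649.
Since £100,649 > £98,799, the payout is capped at £98,799.
Out of pocket: £101,549 − £98,799 = £2,750.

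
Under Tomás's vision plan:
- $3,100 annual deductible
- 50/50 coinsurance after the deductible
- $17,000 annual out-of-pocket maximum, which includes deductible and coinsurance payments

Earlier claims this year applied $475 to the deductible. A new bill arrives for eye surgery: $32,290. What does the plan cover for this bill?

$15,765

$475 of the $3,100 deductible is already met, leaving $2,625.
That leaves $32,290 − $2,625 = $29,665 for coinsurance.
50% of $29,665 = $14,832.50 falls to the member.
Member responsibility before any cap: $2,625 + $14,832.50 = $17,457.50.
Year-to-date out-of-pocket would reach $475 + $17,457.50 = $17,932.50, above the $17,000 maximum, so the member pays only $17,000 − $475 = $16,525.
The insurer covers the remainder: $32,290 − $16,525 = $15,765.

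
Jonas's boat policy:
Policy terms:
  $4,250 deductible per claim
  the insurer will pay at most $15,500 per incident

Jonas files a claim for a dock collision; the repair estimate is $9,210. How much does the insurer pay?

Subtract the deductible: $9,210 − $4,250 = $4,960.
That's under the $15,500 cap, so the insurer reimburses the full $4,960.

$4,960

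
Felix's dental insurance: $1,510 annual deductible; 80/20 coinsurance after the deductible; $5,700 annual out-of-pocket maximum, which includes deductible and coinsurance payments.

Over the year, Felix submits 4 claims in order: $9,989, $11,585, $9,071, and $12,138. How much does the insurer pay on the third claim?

$8,893.80

#1 ($9,989): deductible takes $1,510, $8,479 remains; 20% of $8,479 = $1,695.80. Cost to patient: $3,205.80. OOP to date $3,205.80. Plan pays $9,989 − $3,205.80 = $6,783.20.
#2 ($11,585): deductible met; 20% of $11,585 = $2,317. Cost to patient: $2,317. OOP to date $5,522.80. Insurer: $11,585 − $2,317 = $9,268.
#3 ($9,071): deductible met; 20% of $9,071 = $1,814.20. Adding that to $5,522.80 gives $7,337, past the $5,700 cap; patient pays only $5,700 − $5,522.80 = $177.20. Plan pays $9,071 − $177.20 = $8,893.80.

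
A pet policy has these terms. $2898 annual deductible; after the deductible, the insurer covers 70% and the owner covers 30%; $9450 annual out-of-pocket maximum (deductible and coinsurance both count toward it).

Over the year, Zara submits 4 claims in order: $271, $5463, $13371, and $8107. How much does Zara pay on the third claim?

$4011.30

Claim 1 — $271: fully absorbed by the deductible. Owner pays $271; OOP now $271.
Claim 2 — $5463: deductible takes $2627, $2836 remains; owner's 30% is $850.80. Owner pays $3477.80; OOP now $3748.80.
Claim 3 — $13371: deductible met; 30% of $13371 = $4011.30. Cost to owner: $4011.30. OOP to date $7760.10.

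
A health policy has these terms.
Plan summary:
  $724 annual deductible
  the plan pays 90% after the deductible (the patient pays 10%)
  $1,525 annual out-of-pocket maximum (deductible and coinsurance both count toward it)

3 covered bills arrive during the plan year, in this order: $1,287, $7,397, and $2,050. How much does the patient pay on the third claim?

$5

#1 ($1,287): deductible takes $724, $563 remains; patient's 10% is $56.30. Cost to patient: $780.30. OOP to date $780.30.
#2 ($7,397): deductible already satisfied, so patient's share is 10% × $7,397 = $739.70. Cost to patient: $739.70. OOP to date $1,520.
#3 ($2,050): 10% coinsurance on $2,050 = $205. OOP would hit $1,725 > $1,525, so the cap limits the patient to $1,525 − $1,520 = $5.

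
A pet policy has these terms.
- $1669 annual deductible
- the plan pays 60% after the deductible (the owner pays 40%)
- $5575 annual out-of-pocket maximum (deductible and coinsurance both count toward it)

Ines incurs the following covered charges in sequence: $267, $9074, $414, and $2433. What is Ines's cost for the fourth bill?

Claim 1 ($267): entire amount goes to the deductible. Owner owes $267 (running OOP $267).
Claim 2 ($9074): deductible takes $1402, $7672 remains; coinsurance $7672 × 40% = $3068.80. Owner pays $4470.80; OOP now $4737.80.
Claim 3 ($414): deductible already satisfied, so owner's share is 40% × $414 = $165.60. Owner owes $165.60 (running OOP $4903.40).
Claim 4 ($2433): deductible met; 40% of $2433 = $973.20. Adding that to $4903.40 gives $5876.60, past the $5575 cap; owner pays only $5575 − $4903.40 = $671.60.

$671.60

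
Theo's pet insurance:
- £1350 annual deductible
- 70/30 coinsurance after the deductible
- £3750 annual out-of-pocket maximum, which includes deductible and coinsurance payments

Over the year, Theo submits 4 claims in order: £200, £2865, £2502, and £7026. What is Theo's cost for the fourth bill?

£1134.90

#1 (£200): fully absorbed by the deductible. Owner pays £200; OOP now £200.
#2 (£2865): £1150 finishes the deductible; £1715 goes to coinsurance; 30% of £1715 = £514.50. Cost to owner: £1664.50. OOP to date £1864.50.
#3 (£2502): deductible met; 30% of £2502 = £750.60. Owner pays £750.60; OOP now £2615.10.
#4 (£7026): deductible met; 30% of £7026 = £2107.80. OOP would hit £4722.90 > £3750, so the cap limits the owner to £3750 − £2615.10 = £1134.90.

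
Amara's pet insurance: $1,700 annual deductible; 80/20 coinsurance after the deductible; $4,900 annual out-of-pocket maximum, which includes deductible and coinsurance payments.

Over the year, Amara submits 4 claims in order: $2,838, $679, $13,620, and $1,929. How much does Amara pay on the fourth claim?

$112.60

Bill 1, $2,838: $1,700 finishes the deductible; $1,138 goes to coinsurance; coinsurance $1,138 × 20% = $227.60. Owner owes $1,927.60 (running OOP $1,927.60).
Bill 2, $679: deductible met; 20% of $679 = $135.80. Cost to owner: $135.80. OOP to date $2,063.40.
Bill 3, $13,620: deductible already satisfied, so owner's share is 20% × $13,620 = $2,724. Owner pays $2,724; OOP now $4,787.40.
Bill 4, $1,929: deductible met; 20% of $1,929 = $385.80. That would push OOP to $5,173.20, over the $4,900 cap, so owner pays $4,900 − $4,787.40 = $112.60.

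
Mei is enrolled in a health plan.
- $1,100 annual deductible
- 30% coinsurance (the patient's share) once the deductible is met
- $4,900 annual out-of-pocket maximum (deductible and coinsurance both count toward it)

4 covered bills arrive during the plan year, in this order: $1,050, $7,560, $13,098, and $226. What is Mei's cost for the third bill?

$1,547

Bill 1, $1,050: all of it applies to the deductible. Patient owes $1,050 (running OOP $1,050).
Bill 2, $7,560: $50 to deductible, leaving $7,510; patient's 30% is $2,253. Patient owes $2,303 (running OOP $3,353).
Bill 3, $13,098: deductible met; 30% of $13,098 = $3,929.40. That would push OOP to $7,282.40, over the $4,900 cap, so patient pays $4,900 − $3,353 = $1,547.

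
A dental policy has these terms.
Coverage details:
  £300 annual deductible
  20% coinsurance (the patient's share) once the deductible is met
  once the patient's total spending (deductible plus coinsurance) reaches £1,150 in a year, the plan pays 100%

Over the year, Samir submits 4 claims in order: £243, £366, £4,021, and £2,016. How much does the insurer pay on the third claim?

£3,232.80

Bill 1, £243: entire amount goes to the deductible. Patient pays £243; OOP now £243. Insurer: £243 − £243 = £0.
Bill 2, £366: deductible takes £57, £309 remains; coinsurance £309 × 20% = £61.80. Cost to patient: £118.80. OOP to date £361.80. Plan pays £366 − £118.80 = £247.20.
Bill 3, £4,021: deductible met; 20% of £4,021 = £804.20. Adding that to £361.80 gives £1,166, past the £1,150 cap; patient pays only £1,150 − £361.80 = £788.20. Insurer: £4,021 − £788.20 = £3,232.80.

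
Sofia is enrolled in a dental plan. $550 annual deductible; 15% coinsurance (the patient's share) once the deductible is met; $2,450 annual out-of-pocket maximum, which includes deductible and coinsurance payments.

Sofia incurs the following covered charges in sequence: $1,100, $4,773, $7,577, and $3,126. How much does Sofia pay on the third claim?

Claim 1 ($1,100): $550 finishes the deductible; $550 goes to coinsurance; patient's 15% is $82.50. Patient owes $632.50 (running OOP $632.50).
Claim 2 ($4,773): 15% coinsurance on $4,773 = $715.95. Cost to patient: $715.95. OOP to date $1,348.45.
Claim 3 ($7,577): 15% coinsurance on $7,577 = $1,136.55. OOP would hit $2,485 > $2,450, so the cap limits the patient to $2,450 − $1,348.45 = $1,101.55.

$1,101.55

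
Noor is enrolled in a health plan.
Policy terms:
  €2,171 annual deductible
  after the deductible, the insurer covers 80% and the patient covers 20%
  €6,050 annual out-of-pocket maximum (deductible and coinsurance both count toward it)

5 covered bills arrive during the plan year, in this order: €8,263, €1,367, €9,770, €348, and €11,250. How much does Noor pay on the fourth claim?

Claim 1 (€8,263): deductible takes €2,171, €6,092 remains; coinsurance €6,092 × 20% = €1,218.40. Patient owes €3,389.40 (running OOP €3,389.40).
Claim 2 (€1,367): 20% coinsurance on €1,367 = €273.40. Patient pays €273.40; OOP now €3,662.80.
Claim 3 (€9,770): deductible already satisfied, so patient's share is 20% × €9,770 = €1,954. Patient owes €1,954 (running OOP €5,616.80).
Claim 4 (€348): 20% coinsurance on €348 = €69.60. Cost to patient: €69.60. OOP to date €5,686.40.

€69.60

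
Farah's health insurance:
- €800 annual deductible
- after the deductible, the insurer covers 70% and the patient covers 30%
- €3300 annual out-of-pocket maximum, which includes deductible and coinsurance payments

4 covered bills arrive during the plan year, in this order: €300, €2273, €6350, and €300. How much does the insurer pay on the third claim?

€4445

Bill 1, €300: fully absorbed by the deductible. Patient pays €300; OOP now €300. Plan pays €300 − €300 = €0.
Bill 2, €2273: €500 finishes the deductible; €1773 goes to coinsurance; 30% of €1773 = €531.90. Cost to patient: €1031.90. OOP to date €1331.90. Plan pays €2273 − €1031.90 = €1241.10.
Bill 3, €6350: deductible met; 30% of €6350 = €1905. Patient owes €1905 (running OOP €3236.90). Insurer: €6350 − €1905 = €4445.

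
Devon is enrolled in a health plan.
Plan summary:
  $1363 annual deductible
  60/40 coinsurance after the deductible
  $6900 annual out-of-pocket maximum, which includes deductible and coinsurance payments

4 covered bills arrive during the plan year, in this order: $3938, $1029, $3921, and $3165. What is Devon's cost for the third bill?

$1568.40

Bill 1, $3938: $1363 finishes the deductible; $2575 goes to coinsurance; patient's 40% is $1030. Cost to patient: $2393. OOP to date $2393.
Bill 2, $1029: deductible already satisfied, so patient's share is 40% × $1029 = $411.60. Cost to patient: $411.60. OOP to date $2804.60.
Bill 3, $3921: deductible met; 40% of $3921 = $1568.40. Patient pays $1568.40; OOP now $4373.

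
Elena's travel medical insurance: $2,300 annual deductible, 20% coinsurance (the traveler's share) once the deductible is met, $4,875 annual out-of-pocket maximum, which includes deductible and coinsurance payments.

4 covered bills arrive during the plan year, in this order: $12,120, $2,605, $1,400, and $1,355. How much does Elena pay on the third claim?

$90

Bill 1, $12,120: $2,300 to deductible, leaving $9,820; coinsurance $9,820 × 20% = $1,964. Traveler owes $4,264 (running OOP $4,264).
Bill 2, $2,605: 20% coinsurance on $2,605 = $521. Traveler pays $521; OOP now $4,785.
Bill 3, $1,400: deductible already satisfied, so traveler's share is 20% × $1,400 = $280. OOP would hit $5,065 > $4,875, so the cap limits the traveler to $4,875 − $4,785 = $90.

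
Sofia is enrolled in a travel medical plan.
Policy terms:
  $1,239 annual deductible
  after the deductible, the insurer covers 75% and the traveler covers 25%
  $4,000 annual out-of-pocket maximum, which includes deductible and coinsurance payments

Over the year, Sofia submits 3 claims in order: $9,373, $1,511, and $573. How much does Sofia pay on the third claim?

$143.25

#1 ($9,373): deductible takes $1,239, $8,134 remains; 25% of $8,134 = $2,033.50. Traveler pays $3,272.50; OOP now $3,272.50.
#2 ($1,511): deductible already satisfied, so traveler's share is 25% × $1,511 = $377.75. Cost to traveler: $377.75. OOP to date $3,650.25.
#3 ($573): 25% coinsurance on $573 = $143.25. Cost to traveler: $143.25. OOP to date $3,793.50.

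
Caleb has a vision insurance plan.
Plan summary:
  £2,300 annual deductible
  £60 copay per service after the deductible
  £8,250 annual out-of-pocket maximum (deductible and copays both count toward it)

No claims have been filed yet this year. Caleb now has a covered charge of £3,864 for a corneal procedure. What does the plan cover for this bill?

The full £2,300 deductible is still open; £2,300 of this bill applies to it.
The remaining £1,564 (= £3,864 − £2,300) moves to the copay.
Copay on this service: £60.
So the member owes £2,300 + £60 = £2,360 before any cap.
Cumulative spending £0 + £2,360 = £2,360 stays under the £8,250 maximum.
Insurer pays the balance: £3,864 − £2,360 = £1,504.

£1,504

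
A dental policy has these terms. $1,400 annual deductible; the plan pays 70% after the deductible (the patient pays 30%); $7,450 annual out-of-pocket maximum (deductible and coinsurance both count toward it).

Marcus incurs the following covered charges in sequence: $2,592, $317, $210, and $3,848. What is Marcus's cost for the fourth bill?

$1,154.40

#1 ($2,592): deductible takes $1,400, $1,192 remains; coinsurance $1,192 × 30% = $357.60. Patient owes $1,757.60 (running OOP $1,757.60).
#2 ($317): deductible already satisfied, so patient's share is 30% × $317 = $95.10. Patient owes $95.10 (running OOP $1,852.70).
#3 ($210): 30% coinsurance on $210 = $63. Patient owes $63 (running OOP $1,915.70).
#4 ($3,848): 30% coinsurance on $3,848 = $1,154.40. Patient owes $1,154.40 (running OOP $3,070.10).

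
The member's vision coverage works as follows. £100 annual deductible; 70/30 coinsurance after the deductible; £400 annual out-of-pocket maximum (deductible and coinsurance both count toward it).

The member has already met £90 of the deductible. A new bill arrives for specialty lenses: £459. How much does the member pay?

£144.70

£90 of the £100 deductible is already met, leaving £10.
After the £10 deductible portion, £459 − £10 = £449 is subject to coinsurance.
Coinsurance: £449 × 30% = £134.70.
So the member owes £10 + £134.70 = £144.70 before any cap.
Year-to-date out-of-pocket becomes £90 + £144.70 = £234.70, still under the £400 maximum, so no cap applies.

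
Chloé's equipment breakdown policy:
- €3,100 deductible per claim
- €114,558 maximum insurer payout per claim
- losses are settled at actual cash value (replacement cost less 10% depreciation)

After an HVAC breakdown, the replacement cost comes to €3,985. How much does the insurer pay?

€486.50

Actual cash value after 10% depreciation: €3,985 × 90% = €3,586.50.
Subtract the deductible: €3,586.50 − €3,100 = €486.50.
€486.50 is within the €114,558 limit, so the insurer pays €486.50.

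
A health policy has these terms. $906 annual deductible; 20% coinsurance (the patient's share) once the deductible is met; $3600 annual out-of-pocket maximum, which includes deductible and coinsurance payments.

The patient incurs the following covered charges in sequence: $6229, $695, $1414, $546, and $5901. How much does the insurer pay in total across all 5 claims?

Claim 1 — $6229: $906 to deductible, leaving $5323; patient's 20% is $1064.60. Cost to patient: $1970.60. OOP to date $1970.60. Plan pays $6229 − $1970.60 = $4258.40.
Claim 2 — $695: deductible met; 20% of $695 = $139. Cost to patient: $139. OOP to date $2109.60. Plan pays $695 − $139 = $556.
Claim 3 — $1414: deductible met; 20% of $1414 = $282.80. Patient owes $282.80 (running OOP $2392.40). Insurer: $1414 − $282.80 = $1131.20.
Claim 4 — $546: 20% coinsurance on $546 = $109.20. Cost to patient: $109.20. OOP to date $2501.60. Insurer: $546 − $109.20 = $436.80.
Claim 5 — $5901: deductible met; 20% of $5901 = $1180.20. Adding that to $2501.60 gives $3681.80, past the $3600 cap; patient pays only $3600 − $2501.60 = $1098.40. Insurer: $5901 − $1098.40 = $4802.60.
Insurer total = bills − patient's total = $14785 − $3600 = $11185.

$11185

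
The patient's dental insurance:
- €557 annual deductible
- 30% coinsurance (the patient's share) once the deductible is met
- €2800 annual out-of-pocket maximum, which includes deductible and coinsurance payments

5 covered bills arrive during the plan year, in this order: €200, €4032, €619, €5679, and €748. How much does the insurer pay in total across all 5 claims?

Claim 1 (€200): entire amount goes to the deductible. Cost to patient: €200. OOP to date €200. Insurer: €200 − €200 = €0.
Claim 2 (€4032): €357 finishes the deductible; €3675 goes to coinsurance; 30% of €3675 = €1102.50. Patient owes €1459.50 (running OOP €1659.50). Insurer: €4032 − €1459.50 = €2572.50.
Claim 3 (€619): deductible met; 30% of €619 = €185.70. Patient owes €185.70 (running OOP €1845.20). Plan pays €619 − €185.70 = €433.30.
Claim 4 (€5679): deductible already satisfied, so patient's share is 30% × €5679 = €1703.70. OOP would hit €3548.90 > €2800, so the cap limits the patient to €2800 − €1845.20 = €954.80. Plan pays €5679 − €954.80 = €4724.20.
Claim 5 (€748): 30% coinsurance on €748 = €224.40. OOP would hit €3024.40 > €2800, so the cap limits the patient to €2800 − €2800 = €0. Insurer: €748 − €0 = €748.
Insurer total: €0 + €2572.50 + €433.30 + €4724.20 + €748 = €8478.

€8478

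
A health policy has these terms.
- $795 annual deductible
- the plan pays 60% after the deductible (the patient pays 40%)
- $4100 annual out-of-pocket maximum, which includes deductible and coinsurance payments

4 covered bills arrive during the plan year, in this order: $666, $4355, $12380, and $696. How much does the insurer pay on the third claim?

Bill 1, $666: all of it applies to the deductible. Patient pays $666; OOP now $666. Plan pays $666 − $666 = $0.
Bill 2, $4355: deductible takes $129, $4226 remains; coinsurance $4226 × 40% = $1690.40. Patient owes $1819.40 (running OOP $2485.40). Plan pays $4355 − $1819.40 = $2535.60.
Bill 3, $12380: 40% coinsurance on $12380 = $4952. That would push OOP to $7437.40, over the $4100 cap, so patient pays $4100 − $2485.40 = $1614.60. Insurer: $12380 − $1614.60 = $10765.40.

$10765.40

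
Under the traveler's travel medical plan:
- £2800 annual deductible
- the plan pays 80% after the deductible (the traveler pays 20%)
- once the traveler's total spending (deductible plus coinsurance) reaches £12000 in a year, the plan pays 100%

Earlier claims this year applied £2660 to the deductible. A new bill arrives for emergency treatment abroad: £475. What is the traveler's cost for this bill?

Remaining deductible: £2800 − £2660 = £140.
After the £140 deductible portion, £475 − £140 = £335 is subject to coinsurance.
20% of £335 = £67 falls to the traveler.
Traveler responsibility before any cap: £140 + £67 = £207.
Year-to-date out-of-pocket becomes £2660 + £207 = £2867, still under the £12000 maximum, so no cap applies.

£207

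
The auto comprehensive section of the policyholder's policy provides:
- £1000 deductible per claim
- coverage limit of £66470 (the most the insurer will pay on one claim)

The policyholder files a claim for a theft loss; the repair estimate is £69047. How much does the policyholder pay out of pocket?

£2577

Less the £1000 deductible: £69047 − £1000 = £68047.
Since £68047 > £66470, the payout is capped at £66470.
Out of pocket: £69047 − £66470 = £2577.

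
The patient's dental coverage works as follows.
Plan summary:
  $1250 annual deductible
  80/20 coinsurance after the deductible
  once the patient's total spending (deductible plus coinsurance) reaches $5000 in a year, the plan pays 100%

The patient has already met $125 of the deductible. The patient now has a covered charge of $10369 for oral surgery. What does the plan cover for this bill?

$7395.20

Remaining deductible: $1250 − $125 = $1125.
After the $1125 deductible portion, $10369 − $1125 = $9244 is subject to coinsurance.
Patient's 20% share of $9244 is $1848.80.
So the patient owes $1125 + $1848.80 = $2973.80 before any cap.
Cumulative spending $125 + $2973.80 = $3098.80 stays under the $5000 maximum.
Insurer pays the balance: $10369 − $2973.80 = $7395.20.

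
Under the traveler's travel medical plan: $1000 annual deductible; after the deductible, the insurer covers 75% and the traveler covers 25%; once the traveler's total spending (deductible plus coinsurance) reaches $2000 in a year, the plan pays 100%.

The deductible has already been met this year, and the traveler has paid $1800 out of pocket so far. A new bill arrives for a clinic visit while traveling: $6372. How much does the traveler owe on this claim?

With the deductible met, the entire $6372 is subject to coinsurance.
Coinsurance: $6372 × 25% = $1593.
Adding $1593 to the $1800 already spent would give $3393, which exceeds the $2000 cap; the traveler pays just $2000 − $1800 = $200.

$200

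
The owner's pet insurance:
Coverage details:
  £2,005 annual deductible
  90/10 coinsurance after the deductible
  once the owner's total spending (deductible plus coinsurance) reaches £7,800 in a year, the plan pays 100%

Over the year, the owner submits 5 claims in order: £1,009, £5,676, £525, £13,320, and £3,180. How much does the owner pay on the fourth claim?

£1,332

Bill 1, £1,009: all of it applies to the deductible. Owner pays £1,009; OOP now £1,009.
Bill 2, £5,676: deductible takes £996, £4,680 remains; 10% of £4,680 = £468. Cost to owner: £1,464. OOP to date £2,473.
Bill 3, £525: deductible met; 10% of £525 = £52.50. Owner owes £52.50 (running OOP £2,525.50).
Bill 4, £13,320: 10% coinsurance on £13,320 = £1,332. Cost to owner: £1,332. OOP to date £3,857.50.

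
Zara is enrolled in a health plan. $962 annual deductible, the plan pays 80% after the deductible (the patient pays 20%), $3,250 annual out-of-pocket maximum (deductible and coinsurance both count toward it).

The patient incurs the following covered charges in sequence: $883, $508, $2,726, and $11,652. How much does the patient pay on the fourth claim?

$1,657

Claim 1 ($883): fully absorbed by the deductible. Patient owes $883 (running OOP $883).
Claim 2 ($508): $79 finishes the deductible; $429 goes to coinsurance; 20% of $429 = $85.80. Cost to patient: $164.80. OOP to date $1,047.80.
Claim 3 ($2,726): 20% coinsurance on $2,726 = $545.20. Patient pays $545.20; OOP now $1,593.
Claim 4 ($11,652): deductible already satisfied, so patient's share is 20% × $11,652 = $2,330.40. Adding that to $1,593 gives $3,923.40, past the $3,250 cap; patient pays only $3,250 − $1,593 = $1,657.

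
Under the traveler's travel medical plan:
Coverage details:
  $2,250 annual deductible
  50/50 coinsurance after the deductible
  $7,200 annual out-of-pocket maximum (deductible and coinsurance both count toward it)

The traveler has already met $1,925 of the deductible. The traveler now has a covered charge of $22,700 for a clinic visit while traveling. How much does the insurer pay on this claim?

$17,425

Remaining deductible: $2,250 − $1,925 = $325.
After the $325 deductible portion, $22,700 − $325 = $22,375 is subject to coinsurance.
50% of $22,375 = $11,187.50 falls to the traveler.
Traveler responsibility before any cap: $325 + $11,187.50 = $11,512.50.
That would bring total out-of-pocket to $13,437.50, past the $7,200 cap. The traveler is capped at $7,200 − $1,925 = $5,275 on this claim.
The insurer covers the remainder: $22,700 − $5,275 = $17,425.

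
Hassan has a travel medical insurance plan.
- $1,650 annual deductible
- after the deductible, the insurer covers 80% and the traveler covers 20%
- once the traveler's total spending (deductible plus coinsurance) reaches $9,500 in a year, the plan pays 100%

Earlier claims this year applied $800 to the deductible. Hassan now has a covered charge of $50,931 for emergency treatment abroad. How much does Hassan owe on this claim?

$8,700

Remaining deductible: $1,650 − $800 = $850.
After the $850 deductible portion, $50,931 − $850 = $50,081 is subject to coinsurance.
Coinsurance: $50,081 × 20% = $10,016.20.
That puts the traveler's cost at $850 + $10,016.20 = $10,866.20 before any cap.
Year-to-date out-of-pocket would reach $800 + $10,866.20 = $11,666.20, above the $9,500 maximum, so the traveler pays only $9,500 − $800 = $8,700.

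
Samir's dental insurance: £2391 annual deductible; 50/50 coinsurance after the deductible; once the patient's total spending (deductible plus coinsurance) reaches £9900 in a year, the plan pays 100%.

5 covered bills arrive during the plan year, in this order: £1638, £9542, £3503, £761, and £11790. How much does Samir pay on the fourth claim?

Claim 1 (£1638): all of it applies to the deductible. Cost to patient: £1638. OOP to date £1638.
Claim 2 (£9542): deductible takes £753, £8789 remains; coinsurance £8789 × 50% = £4394.50. Patient pays £5147.50; OOP now £6785.50.
Claim 3 (£3503): deductible already satisfied, so patient's share is 50% × £3503 = £1751.50. Patient pays £1751.50; OOP now £8537.
Claim 4 (£761): 50% coinsurance on £761 = £380.50. Patient owes £380.50 (running OOP £8917.50).

£380.50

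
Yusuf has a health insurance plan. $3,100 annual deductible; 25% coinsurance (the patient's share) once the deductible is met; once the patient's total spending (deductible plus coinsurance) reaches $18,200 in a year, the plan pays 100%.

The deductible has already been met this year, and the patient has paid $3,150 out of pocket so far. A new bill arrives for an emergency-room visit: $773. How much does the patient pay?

$193.25

The deductible is already satisfied, so the full bill goes to coinsurance.
Patient's 25% share of $773 is $193.25.
Cumulative spending $3,150 + $193.25 = $3,343.25 stays under the $18,200 maximum.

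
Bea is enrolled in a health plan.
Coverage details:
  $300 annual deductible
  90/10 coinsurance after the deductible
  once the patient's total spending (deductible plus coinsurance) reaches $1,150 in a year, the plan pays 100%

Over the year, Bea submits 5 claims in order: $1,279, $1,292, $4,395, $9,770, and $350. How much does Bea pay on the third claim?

#1 ($1,279): $300 finishes the deductible; $979 goes to coinsurance; patient's 10% is $97.90. Cost to patient: $397.90. OOP to date $397.90.
#2 ($1,292): 10% coinsurance on $1,292 = $129.20. Patient pays $129.20; OOP now $527.10.
#3 ($4,395): deductible met; 10% of $4,395 = $439.50. Patient owes $439.50 (running OOP $966.60).

$439.50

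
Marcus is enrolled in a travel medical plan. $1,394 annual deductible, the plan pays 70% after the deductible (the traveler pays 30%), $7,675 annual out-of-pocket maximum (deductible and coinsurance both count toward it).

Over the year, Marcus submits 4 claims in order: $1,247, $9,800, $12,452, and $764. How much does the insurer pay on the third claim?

Claim 1 ($1,247): fully absorbed by the deductible. Traveler pays $1,247; OOP now $1,247. Insurer: $1,247 − $1,247 = $0.
Claim 2 ($9,800): $147 finishes the deductible; $9,653 goes to coinsurance; coinsurance $9,653 × 30% = $2,895.90. Cost to traveler: $3,042.90. OOP to date $4,289.90. Insurer: $9,800 − $3,042.90 = $6,757.10.
Claim 3 ($12,452): deductible met; 30% of $12,452 = $3,735.60. OOP would hit $8,025.50 > $7,675, so the cap limits the traveler to $7,675 − $4,289.90 = $3,385.10. Insurer: $12,452 − $3,385.10 = $9,066.90.

$9,066.90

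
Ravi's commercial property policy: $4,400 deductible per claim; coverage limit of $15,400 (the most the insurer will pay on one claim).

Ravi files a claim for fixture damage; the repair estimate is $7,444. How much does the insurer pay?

$3,044

After the deductible, $7,444 − $4,400 = $3,044 remains.
That's under the $15,400 cap, so the insurer reimburses the full $3,044.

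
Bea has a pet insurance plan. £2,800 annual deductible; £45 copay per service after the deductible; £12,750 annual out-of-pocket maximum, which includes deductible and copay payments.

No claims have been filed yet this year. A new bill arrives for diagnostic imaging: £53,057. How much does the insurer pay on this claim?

£50,212

Deductible not yet touched, so the first £2,800 of the bill goes to the deductible.
After the £2,800 deductible portion, £53,057 − £2,800 = £50,257 is subject to the copay.
Copay on this service: £45.
Owner responsibility before any cap: £2,800 + £45 = £2,845.
Year-to-date out-of-pocket becomes £0 + £2,845 = £2,845, still under the £12,750 maximum, so no cap applies.
The plan picks up £53,057 − £2,845 = £50,212.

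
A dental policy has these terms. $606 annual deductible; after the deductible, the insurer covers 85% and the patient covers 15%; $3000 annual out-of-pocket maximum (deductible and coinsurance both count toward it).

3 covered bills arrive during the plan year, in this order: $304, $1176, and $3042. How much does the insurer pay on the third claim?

Claim 1 — $304: entire amount goes to the deductible. Patient pays $304; OOP now $304. Insurer: $304 − $304 = $0.
Claim 2 — $1176: deductible takes $302, $874 remains; patient's 15% is $131.10. Patient owes $433.10 (running OOP $737.10). Plan pays $1176 − $433.10 = $742.90.
Claim 3 — $3042: deductible already satisfied, so patient's share is 15% × $3042 = $456.30. Cost to patient: $456.30. OOP to date $1193.40. Insurer: $3042 − $456.30 = $2585.70.

$2585.70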